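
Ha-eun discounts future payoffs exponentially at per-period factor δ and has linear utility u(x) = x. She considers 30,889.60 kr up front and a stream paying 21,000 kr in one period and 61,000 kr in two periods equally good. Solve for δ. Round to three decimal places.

δ ≈ 0.560

The stream is worth 21000δ + 61000δ² today, so 21000δ + 61000δ² = 30889.60.
So 61000δ² + 21000δ − 30889.60 = 0.
By the quadratic formula (taking the positive root), δ = (−21000 + √7978062400.00) / 122000 ≈ 0.560.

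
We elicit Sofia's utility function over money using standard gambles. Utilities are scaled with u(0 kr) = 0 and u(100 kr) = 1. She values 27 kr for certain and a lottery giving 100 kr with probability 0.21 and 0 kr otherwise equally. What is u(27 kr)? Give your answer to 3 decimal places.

The indifference gives u(27 kr) = 0.21·u(100 kr) + 0.79·u(0 kr) = 0.21·1 + 0.79·0 = 0.21.

0.210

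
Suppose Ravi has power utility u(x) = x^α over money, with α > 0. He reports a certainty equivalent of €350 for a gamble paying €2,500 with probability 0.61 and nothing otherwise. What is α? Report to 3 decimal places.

EU(lottery) = 0.61·2500^α + 0.39·0 = 0.61·2500^α.
Indifference: 350^α = 0.61·2500^α, so (350/2500)^α = 0.61.
Taking logs: α·ln(350/2500) = ln(0.61), so α = -0.494296 / -1.966113 ≈ 0.251.

α ≈ 0.251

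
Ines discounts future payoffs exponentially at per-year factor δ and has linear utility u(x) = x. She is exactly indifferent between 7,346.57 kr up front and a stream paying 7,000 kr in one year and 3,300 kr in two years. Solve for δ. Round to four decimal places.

δ ≈ 0.7700

The stream is worth 7000δ + 3300δ² today, so 7000δ + 3300δ² = 7346.57.
So 3300δ² + 7000δ − 7346.57 = 0.
δ = (−7000 + √(7000² + 4·3300·7346.57)) / (2·3300) = (−7000 + √145974724.00) / 6600 ≈ 0.7700.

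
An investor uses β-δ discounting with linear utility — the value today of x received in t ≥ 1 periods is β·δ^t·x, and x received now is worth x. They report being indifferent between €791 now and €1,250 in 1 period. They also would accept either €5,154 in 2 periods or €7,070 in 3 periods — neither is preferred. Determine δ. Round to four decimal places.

δ ≈ 0.7290

Both payoffs in the second observation are in the future, so β drops out: δ^2·5154 = δ^3·7070 ⇒ δ = 5154/7070 = 0.72900.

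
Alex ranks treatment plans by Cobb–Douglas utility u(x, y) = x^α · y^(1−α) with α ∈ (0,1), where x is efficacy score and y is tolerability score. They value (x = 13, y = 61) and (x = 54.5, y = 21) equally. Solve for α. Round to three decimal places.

α ≈ 0.427

Indifference: 13^α · 61^(1−α) = 54.5^α · 21^(1−α).
Taking logs: α·ln 13 + (1−α)·ln 61 = α·ln 54.5 + (1−α)·ln 21, i.e. α·-1.433251 = (1−α)·-1.066351.
With A = -1.433251 and B = -1.066351: α·A = (1−α)·B, so α = B/(A+B) = -1.066351/-2.499602 ≈ 0.427.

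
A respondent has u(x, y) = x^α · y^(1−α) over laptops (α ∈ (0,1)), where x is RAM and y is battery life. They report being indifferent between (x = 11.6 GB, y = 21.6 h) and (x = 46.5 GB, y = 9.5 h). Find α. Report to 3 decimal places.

The Cobb–Douglas utilities coincide, so 11.6^α·21.6^(1−α) = 46.5^α·9.5^(1−α).
Taking logs: α·ln 11.6 + (1−α)·ln 21.6 = α·ln 46.5 + (1−α)·ln 9.5, i.e. α·-1.388447 = (1−α)·-0.821402.
With A = -1.388447 and B = -0.821402: α·A = (1−α)·B, so α = B/(A+B) = -0.821402/-2.209849 ≈ 0.372.

α ≈ 0.372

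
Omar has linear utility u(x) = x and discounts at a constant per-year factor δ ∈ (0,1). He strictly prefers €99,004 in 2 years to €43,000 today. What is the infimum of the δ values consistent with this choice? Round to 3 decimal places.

The preference means 43000 < δ^2·99004.
So δ^2 > 43000/99004 = 0.43433; taking the square root of both positive sides preserves the inequality.
δ > (43000/99004)^(1/2) ≈ 0.659.

δ > 0.659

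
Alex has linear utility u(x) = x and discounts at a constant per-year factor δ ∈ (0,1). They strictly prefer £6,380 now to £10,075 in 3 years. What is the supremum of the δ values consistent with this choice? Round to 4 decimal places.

Comparing present values: 6380 > δ^3·10075.
Dividing by 10075: δ^3 < 0.63325. Both sides are positive, so the cube root keeps the direction.
δ < 0.63325^(1/3) = 0.8587.

δ < 0.8587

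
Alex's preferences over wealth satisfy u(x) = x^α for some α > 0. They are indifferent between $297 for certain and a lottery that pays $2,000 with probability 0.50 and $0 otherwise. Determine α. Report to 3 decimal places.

α ≈ 0.363

The lottery's expected utility is 0.50·u(2000) + 0.50·u(0) = 0.50·2000^α (since u(0) = 0 for α > 0).
Indifference: 297^α = 0.50·2000^α, so (297/2000)^α = 0.50.
Take logs: α = ln 0.50 / ln(297/2000) ≈ 0.36344.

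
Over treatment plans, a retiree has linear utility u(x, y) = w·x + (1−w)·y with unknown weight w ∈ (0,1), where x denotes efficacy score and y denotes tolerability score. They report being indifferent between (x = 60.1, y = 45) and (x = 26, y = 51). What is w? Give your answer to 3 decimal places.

u(60.1,45) = u(26,51) means w·60.1 + (1−w)·45 = w·26 + (1−w)·51.
w·(60.1−26) = (1−w)·(51−45), i.e. w·34.1 = (1−w)·6.
Hence w = 6/(34.1+6) = 6/40.1 = 0.150.

w = 0.150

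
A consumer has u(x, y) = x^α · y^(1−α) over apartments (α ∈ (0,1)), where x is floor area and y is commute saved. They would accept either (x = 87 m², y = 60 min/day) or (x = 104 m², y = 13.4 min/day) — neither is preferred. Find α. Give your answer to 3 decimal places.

The Cobb–Douglas utilities coincide, so 87^α·60^(1−α) = 104^α·13.4^(1−α).
Taking logs: α·ln 87 + (1−α)·ln 60 = α·ln 104 + (1−α)·ln 13.4, i.e. α·-0.178483 = (1−α)·-1.499090.
So α/(1−α) = (-1.499090)/(-0.178483) = 8.399063, and α = 8.399063/9.399063 ≈ 0.894.

α ≈ 0.894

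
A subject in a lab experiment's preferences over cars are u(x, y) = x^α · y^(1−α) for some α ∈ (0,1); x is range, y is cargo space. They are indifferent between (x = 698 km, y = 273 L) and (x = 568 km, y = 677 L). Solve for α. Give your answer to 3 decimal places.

Set the two utilities equal: 698^α·273^(1−α) = 568^α·677^(1−α).
Rearrange to (698/568)^α = (677/273)^(1−α) and take logs: α·0.206098 = (1−α)·0.908199.
Thus α·(1.114297) = 0.908199, so α = 0.908199/1.114297 ≈ 0.815.

α ≈ 0.815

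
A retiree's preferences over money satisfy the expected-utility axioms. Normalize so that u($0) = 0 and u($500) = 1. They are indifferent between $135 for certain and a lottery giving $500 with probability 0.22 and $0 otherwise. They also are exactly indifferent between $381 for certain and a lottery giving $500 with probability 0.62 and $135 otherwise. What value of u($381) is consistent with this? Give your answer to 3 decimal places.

0.704

From the first indifference, u($135) = 0.22·u($500) + 0.78·u($0) = 0.22·1 + 0.78·0 = 0.22.
The second indifference gives u($381) = 0.62·u($500) + 0.38·u($135) = 0.62·1.00 + 0.38·0.22 = 0.7036.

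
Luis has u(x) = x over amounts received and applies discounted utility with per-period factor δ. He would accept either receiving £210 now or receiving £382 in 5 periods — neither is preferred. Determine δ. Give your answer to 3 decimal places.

The payoff in 5 periods is discounted by δ^5, so u(210) = δ^5·u(382) and δ^5 = u(210)/u(382).
With u(x) = x: δ^5 = 210/382 = 0.54974.
So δ = 0.54974^(1/5) ≈ 0.887.

δ ≈ 0.887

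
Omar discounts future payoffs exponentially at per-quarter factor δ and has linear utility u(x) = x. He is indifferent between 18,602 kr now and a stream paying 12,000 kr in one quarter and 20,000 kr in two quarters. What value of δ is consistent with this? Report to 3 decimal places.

δ ≈ 0.710

Present value of the stream is 12000·δ + 20000·δ². Indifference gives 12000δ + 20000δ² = 18602.
So 20000δ² + 12000δ − 18602 = 0.
δ = (−12000 + √(12000² + 4·20000·18602)) / (2·20000) = (−12000 + √1632160000.00) / 40000 ≈ 0.710.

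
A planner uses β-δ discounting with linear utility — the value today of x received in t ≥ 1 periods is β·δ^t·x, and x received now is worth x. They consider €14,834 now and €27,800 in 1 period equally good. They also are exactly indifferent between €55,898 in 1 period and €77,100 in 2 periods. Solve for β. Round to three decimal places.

β ≈ 0.736

The second indifference involves only future payoffs, so β cancels: β·δ^1·55898 = β·δ^2·77100, giving δ = 55898/77100 = 0.72501.
The first indifference: 14834 = β·δ·27800, so β = 14834/(δ·27800) = 14834/(0.72501·27800) ≈ 0.736.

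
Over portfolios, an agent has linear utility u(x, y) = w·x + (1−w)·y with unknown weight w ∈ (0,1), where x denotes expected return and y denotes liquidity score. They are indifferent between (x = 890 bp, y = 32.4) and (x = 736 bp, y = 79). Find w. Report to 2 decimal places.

w = 0.23

Indifference: w·890 + (1−w)·32.4 = w·736 + (1−w)·79.
w·(890−736) = (1−w)·(79−32.4), i.e. w·154 = (1−w)·46.6.
So w/(1−w) = 46.6/154 = 0.3026, giving w = 46.6/(154+46.6) = 0.23.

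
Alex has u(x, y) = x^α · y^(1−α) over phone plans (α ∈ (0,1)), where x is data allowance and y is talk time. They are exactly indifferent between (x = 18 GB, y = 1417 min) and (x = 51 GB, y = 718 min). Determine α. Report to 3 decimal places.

α ≈ 0.395

Indifference: 18^α · 1417^(1−α) = 51^α · 718^(1−α).
Rearrange to (18/51)^α = (718/1417)^(1−α) and take logs: α·-1.041454 = (1−α)·-0.679828.
With A = -1.041454 and B = -0.679828: α·A = (1−α)·B, so α = B/(A+B) = -0.679828/-1.721282 ≈ 0.395.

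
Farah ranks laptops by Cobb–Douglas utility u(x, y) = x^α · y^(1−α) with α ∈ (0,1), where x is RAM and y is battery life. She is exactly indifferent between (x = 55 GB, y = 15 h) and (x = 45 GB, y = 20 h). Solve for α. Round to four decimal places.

α ≈ 0.5891

The Cobb–Douglas utilities coincide, so 55^α·15^(1−α) = 45^α·20^(1−α).
Rearrange to (55/45)^α = (20/15)^(1−α) and take logs: α·0.2006707 = (1−α)·0.2876821.
So α/(1−α) = (0.2876821)/(0.2006707) = 1.4336029, and α = 1.4336029/2.4336029 ≈ 0.5891.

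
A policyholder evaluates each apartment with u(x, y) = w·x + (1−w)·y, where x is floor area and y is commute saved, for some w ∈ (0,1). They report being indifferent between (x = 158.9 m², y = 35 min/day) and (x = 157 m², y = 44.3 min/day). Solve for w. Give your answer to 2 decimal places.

Equating utilities: w·158.9 + (1−w)·35 = w·157 + (1−w)·44.3.
Collecting terms: w·1.9 = (1−w)·9.3.
Hence w = 9.3/(1.9+9.3) = 9.3/11.2 = 0.83.

w = 0.83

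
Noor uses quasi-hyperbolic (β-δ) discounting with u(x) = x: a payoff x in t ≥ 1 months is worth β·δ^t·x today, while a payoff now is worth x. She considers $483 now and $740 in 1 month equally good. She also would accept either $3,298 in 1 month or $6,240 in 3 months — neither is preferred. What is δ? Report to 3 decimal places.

From the later pair, β·δ^1·3298 = β·δ^3·6240; dividing through, δ^2 = 3298/6240 = 0.52853, so δ = 0.72700.

δ ≈ 0.727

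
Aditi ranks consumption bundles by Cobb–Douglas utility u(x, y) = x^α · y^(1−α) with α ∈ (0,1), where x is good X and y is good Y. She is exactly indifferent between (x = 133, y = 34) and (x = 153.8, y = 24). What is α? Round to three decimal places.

The Cobb–Douglas utilities coincide, so 133^α·34^(1−α) = 153.8^α·24^(1−α).
Taking logs: α·ln 133 + (1−α)·ln 34 = α·ln 153.8 + (1−α)·ln 24, i.e. α·-0.145304 = (1−α)·-0.348307.
With A = -0.145304 and B = -0.348307: α·A = (1−α)·B, so α = B/(A+B) = -0.348307/-0.493611 ≈ 0.706.

α ≈ 0.706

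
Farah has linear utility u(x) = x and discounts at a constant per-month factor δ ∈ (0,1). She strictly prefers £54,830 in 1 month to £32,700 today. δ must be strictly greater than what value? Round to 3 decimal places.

The preference means 32700 < δ·54830.
So δ > 32700/54830 = 0.59639.

δ > 0.596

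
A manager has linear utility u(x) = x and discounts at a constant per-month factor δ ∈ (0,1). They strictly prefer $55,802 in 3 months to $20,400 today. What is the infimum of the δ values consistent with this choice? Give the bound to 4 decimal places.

Under u(x) = x this choice says 20400 < δ^3·55802.
Hence δ^3 > 20400/55802 = 0.36558, and x ↦ x^(1/3) is increasing on (0,∞).
δ > 0.36558^(1/3) = 0.7150.

δ > 0.7150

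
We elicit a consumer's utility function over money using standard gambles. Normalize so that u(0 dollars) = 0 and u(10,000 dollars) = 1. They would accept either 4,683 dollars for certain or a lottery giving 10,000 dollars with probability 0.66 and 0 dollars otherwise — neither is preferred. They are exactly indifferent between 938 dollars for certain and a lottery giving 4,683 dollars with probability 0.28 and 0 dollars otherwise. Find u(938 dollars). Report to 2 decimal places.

0.18

First, u(4,683 dollars) = 0.66·u(10,000 dollars) + 0.34·u(0 dollars) = 0.66.
Chaining: u(938 dollars) = 0.28·0.66 + 0.72·0.00 = 0.1848.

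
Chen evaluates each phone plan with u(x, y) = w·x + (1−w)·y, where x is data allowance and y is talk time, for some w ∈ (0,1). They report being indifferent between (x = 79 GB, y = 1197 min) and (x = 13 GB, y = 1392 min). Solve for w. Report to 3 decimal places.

w = 0.747

u(79,1197) = u(13,1392) means w·79 + (1−w)·1197 = w·13 + (1−w)·1392.
Rearranging, 66·w − 195·(1−w) = 0.
The marginal rate of substitution is 195/66, so w = 195/(66+195) = 0.747.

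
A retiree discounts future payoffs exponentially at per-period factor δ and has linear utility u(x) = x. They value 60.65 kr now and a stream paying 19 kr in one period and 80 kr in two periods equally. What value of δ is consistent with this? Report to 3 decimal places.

Present value of the stream is 19·δ + 80·δ². Indifference gives 19δ + 80δ² = 60.65.
That is, 80δ² + 19δ − 60.65 = 0, a quadratic in δ.
By the quadratic formula (taking the positive root), δ = (−19 + √19769.00) / 160 ≈ 0.760.

δ ≈ 0.760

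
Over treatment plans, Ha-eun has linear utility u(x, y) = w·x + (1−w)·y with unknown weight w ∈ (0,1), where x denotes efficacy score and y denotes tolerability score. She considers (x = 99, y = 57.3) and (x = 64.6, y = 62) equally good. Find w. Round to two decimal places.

w = 0.12

u(99,57.3) = u(64.6,62) means w·99 + (1−w)·57.3 = w·64.6 + (1−w)·62.
w·(99−64.6) = (1−w)·(62−57.3), i.e. w·34.4 = (1−w)·4.7.
Hence w = 4.7/(34.4+4.7) = 4.7/39.1 = 0.12.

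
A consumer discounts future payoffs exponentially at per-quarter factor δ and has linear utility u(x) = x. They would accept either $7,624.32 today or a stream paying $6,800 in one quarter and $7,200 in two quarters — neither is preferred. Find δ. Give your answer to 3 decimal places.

Present value of the stream is 6800·δ + 7200·δ². Indifference gives 6800δ + 7200δ² = 7624.32.
That is, 7200δ² + 6800δ − 7624.32 = 0, a quadratic in δ.
δ = (−6800 + √(6800² + 4·7200·7624.32)) / (2·7200) = (−6800 + √265820416.00) / 14400 ≈ 0.660.

δ ≈ 0.660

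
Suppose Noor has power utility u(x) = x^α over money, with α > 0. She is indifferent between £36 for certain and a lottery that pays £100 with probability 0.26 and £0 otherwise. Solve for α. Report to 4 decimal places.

α ≈ 1.3185

Since u(0) = 0, the lottery's EU is 0.26·100^α.
Setting u(36) equal to that: 36^α = 0.26·100^α ⇒ (36/100)^α = 0.26.
Take logs: α = ln 0.26 / ln(36/100) ≈ 1.318526.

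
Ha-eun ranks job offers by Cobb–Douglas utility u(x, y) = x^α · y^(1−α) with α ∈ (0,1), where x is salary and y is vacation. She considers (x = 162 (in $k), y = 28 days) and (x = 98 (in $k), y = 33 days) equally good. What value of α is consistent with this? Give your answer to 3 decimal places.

α ≈ 0.246

Indifference: 162^α · 28^(1−α) = 98^α · 33^(1−α).
(162/98)^α = (33/28)^(1−α); take logs: α·ln(162/98) = (1−α)·ln(33/28), i.e. α·0.502629 = (1−α)·0.164303.
Thus α·(0.666932) = 0.164303, so α = 0.164303/0.666932 ≈ 0.246.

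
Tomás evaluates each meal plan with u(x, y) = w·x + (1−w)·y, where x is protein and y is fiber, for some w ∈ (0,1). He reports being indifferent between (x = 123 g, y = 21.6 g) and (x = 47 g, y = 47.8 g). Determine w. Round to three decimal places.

Indifference: w·123 + (1−w)·21.6 = w·47 + (1−w)·47.8.
Collecting terms: w·76 = (1−w)·26.2.
Hence w = 26.2/(76+26.2) = 26.2/102.2 = 0.256.

w = 0.256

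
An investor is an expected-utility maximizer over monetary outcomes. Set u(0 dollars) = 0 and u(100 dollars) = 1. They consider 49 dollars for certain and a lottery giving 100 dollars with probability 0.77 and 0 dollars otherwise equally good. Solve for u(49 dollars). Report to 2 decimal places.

0.77

u(49 dollars) equals the lottery's expected utility: 0.77·1 + 0.23·0 = 0.77.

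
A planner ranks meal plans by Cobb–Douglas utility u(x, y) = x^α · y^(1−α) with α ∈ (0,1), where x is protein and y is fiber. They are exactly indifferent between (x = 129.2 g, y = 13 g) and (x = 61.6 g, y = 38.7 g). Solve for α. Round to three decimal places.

α ≈ 0.596

Indifference: 129.2^α · 13^(1−α) = 61.6^α · 38.7^(1−α).
(129.2/61.6)^α = (38.7/13)^(1−α); take logs: α·ln(129.2/61.6) = (1−α)·ln(38.7/13), i.e. α·0.740700 = (1−α)·1.090890.
Thus α·(1.831590) = 1.090890, so α = 1.090890/1.831590 ≈ 0.596.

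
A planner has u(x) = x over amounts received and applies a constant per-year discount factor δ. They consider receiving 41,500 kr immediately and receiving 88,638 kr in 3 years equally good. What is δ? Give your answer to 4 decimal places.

Indifference means u(41500) = δ^3 · u(88638), so δ^3 = u(41500)/u(88638).
With u(x) = x: δ^3 = 41500/88638 = 0.46820.
Taking the cube root: δ = 0.46820^(1/3) ≈ 0.7765.

δ ≈ 0.7765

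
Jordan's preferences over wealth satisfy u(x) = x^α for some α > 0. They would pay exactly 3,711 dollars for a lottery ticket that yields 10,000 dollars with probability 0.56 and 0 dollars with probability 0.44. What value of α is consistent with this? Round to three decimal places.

α ≈ 0.585

Since u(0) = 0, the lottery's EU is 0.56·10000^α.
Setting u(3711) equal to that: 3711^α = 0.56·10000^α ⇒ (3711/10000)^α = 0.56.
α = ln(0.56) / ln(3711/10000) = -0.579818/-0.991284 ≈ 0.585.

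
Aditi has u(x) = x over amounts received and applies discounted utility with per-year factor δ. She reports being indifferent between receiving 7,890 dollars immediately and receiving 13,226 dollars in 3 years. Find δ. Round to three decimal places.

δ ≈ 0.842

The payoff in 3 years is discounted by δ^3, so u(7890) = δ^3·u(13226) and δ^3 = u(7890)/u(13226).
With u(x) = x: δ^3 = 7890/13226 = 0.59655.
Hence δ = (0.59655)^(1/3) = 0.84181.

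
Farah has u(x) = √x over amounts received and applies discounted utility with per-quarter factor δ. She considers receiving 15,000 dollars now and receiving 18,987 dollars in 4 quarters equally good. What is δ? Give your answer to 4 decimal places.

The payoff in 4 quarters is discounted by δ^4, so u(15000) = δ^4·u(18987) and δ^4 = u(15000)/u(18987).
Since u(x) = √x, δ^4 = √(15000/18987) = 0.88883.
Hence δ = (0.88883)^(1/4) = 0.970967.

δ ≈ 0.9710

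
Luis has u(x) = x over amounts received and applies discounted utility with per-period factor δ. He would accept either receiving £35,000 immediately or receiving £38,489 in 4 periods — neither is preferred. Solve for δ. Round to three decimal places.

δ ≈ 0.977

Indifference means u(35000) = δ^4 · u(38489), so δ^4 = u(35000)/u(38489).
With u(x) = x: δ^4 = 35000/38489 = 0.90935.
Taking the 4th root: δ = 0.90935^(1/4) ≈ 0.977.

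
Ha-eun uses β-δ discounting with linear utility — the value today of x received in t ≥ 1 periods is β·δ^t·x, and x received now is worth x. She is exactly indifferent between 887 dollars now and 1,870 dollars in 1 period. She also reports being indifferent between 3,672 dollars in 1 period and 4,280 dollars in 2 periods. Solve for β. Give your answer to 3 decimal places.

β ≈ 0.553

From the later pair, β·δ^1·3672 = β·δ^2·4280; dividing through, δ = 3672/4280 = 0.85794.
The first indifference: 887 = β·δ·1870, so β = 887/(δ·1870) = 887/(0.85794·1870) ≈ 0.553.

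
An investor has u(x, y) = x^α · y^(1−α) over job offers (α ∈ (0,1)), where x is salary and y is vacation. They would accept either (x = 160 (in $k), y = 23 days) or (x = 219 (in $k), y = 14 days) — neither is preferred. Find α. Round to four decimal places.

Set the two utilities equal: 160^α·23^(1−α) = 219^α·14^(1−α).
(160/219)^α = (14/23)^(1−α); take logs: α·ln(160/219) = (1−α)·ln(14/23), i.e. α·-0.3138979 = (1−α)·-0.4964369.
With A = -0.3138979 and B = -0.4964369: α·A = (1−α)·B, so α = B/(A+B) = -0.4964369/-0.8103348 ≈ 0.6126.

α ≈ 0.6126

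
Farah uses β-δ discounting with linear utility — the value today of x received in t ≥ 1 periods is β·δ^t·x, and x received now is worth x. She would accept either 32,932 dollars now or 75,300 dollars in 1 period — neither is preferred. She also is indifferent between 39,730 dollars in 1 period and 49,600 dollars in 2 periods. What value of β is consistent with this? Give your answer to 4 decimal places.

β ≈ 0.5460

The second indifference involves only future payoffs, so β cancels: β·δ^1·39730 = β·δ^2·49600, giving δ = 39730/49600 = 0.80101.
Now use the now-vs-future pair: 32932 = β·δ·75300 gives β = 32932/(0.80101·75300) ≈ 0.5460.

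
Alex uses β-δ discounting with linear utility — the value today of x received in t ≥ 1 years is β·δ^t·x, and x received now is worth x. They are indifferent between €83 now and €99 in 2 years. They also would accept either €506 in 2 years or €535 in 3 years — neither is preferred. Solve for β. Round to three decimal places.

Both payoffs in the second observation are in the future, so β drops out: δ^2·506 = δ^3·535 ⇒ δ = 506/535 = 0.94579.
Now use the now-vs-future pair: 83 = β·δ^2·99 gives β = 83/(0.89453·99) ≈ 0.937.

β ≈ 0.937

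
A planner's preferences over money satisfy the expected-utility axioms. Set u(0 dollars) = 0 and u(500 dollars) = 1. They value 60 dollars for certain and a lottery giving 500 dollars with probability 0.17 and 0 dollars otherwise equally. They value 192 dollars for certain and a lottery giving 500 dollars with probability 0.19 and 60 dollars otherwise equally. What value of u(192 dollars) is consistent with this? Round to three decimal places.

First, u(60 dollars) = 0.17·u(500 dollars) + 0.83·u(0 dollars) = 0.17.
Chaining: u(192 dollars) = 0.19·1.00 + 0.81·0.17 = 0.3277.

0.328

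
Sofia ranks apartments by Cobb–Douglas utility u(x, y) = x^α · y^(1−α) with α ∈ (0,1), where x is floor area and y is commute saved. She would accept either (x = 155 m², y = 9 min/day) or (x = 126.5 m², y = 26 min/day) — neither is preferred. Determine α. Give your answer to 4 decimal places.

The Cobb–Douglas utilities coincide, so 155^α·9^(1−α) = 126.5^α·26^(1−α).
(155/126.5)^α = (26/9)^(1−α); take logs: α·ln(155/126.5) = (1−α)·ln(26/9), i.e. α·0.2031828 = (1−α)·1.0608720.
So α/(1−α) = (1.0608720)/(0.2031828) = 5.2212687, and α = 5.2212687/6.2212687 ≈ 0.8393.

α ≈ 0.8393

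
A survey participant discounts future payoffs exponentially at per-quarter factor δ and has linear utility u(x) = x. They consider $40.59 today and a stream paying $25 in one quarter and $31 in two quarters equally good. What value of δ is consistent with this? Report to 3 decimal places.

δ ≈ 0.810

Equating present values: 40.59 = 25δ + 31δ².
Rearranged: 31δ² + 25δ − 40.59 = 0.
The positive root is δ = [−25 + √(25² + 4·31·40.59)] / (2·31) = (−25 + 75.221)/62 ≈ 0.810.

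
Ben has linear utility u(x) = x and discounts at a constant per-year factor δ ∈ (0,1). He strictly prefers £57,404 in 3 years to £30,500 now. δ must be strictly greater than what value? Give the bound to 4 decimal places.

Under u(x) = x this choice says 30500 < δ^3·57404.
Hence δ^3 > 30500/57404 = 0.53132, and x ↦ x^(1/3) is increasing on (0,∞).
δ > (30500/57404)^(1/3) ≈ 0.8099.

δ > 0.8099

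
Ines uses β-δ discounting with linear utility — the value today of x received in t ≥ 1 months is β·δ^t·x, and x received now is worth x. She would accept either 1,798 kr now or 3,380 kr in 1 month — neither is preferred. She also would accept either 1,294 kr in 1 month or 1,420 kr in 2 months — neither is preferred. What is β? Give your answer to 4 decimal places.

β ≈ 0.5838

Both payoffs in the second observation are in the future, so β drops out: δ^1·1294 = δ^2·1420 ⇒ δ = 1294/1420 = 0.91127.
Substituting δ into 1798 = β·δ·3380: β = 1798/(3080.085) ≈ 0.5838.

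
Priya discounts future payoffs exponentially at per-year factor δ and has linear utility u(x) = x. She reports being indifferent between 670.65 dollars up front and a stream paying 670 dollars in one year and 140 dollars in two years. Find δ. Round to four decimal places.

δ ≈ 0.8500

The stream is worth 670δ + 140δ² today, so 670δ + 140δ² = 670.65.
That is, 140δ² + 670δ − 670.65 = 0, a quadratic in δ.
By the quadratic formula (taking the positive root), δ = (−670 + √824464.00) / 280 ≈ 0.8500.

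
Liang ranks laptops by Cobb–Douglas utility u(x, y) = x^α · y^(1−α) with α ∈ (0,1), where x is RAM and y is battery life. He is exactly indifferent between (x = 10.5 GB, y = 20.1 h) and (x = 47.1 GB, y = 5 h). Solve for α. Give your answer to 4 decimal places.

α ≈ 0.4810

Indifference: 10.5^α · 20.1^(1−α) = 47.1^α · 5^(1−α).
Taking logs: α·ln 10.5 + (1−α)·ln 20.1 = α·ln 47.1 + (1−α)·ln 5, i.e. α·-1.5008977 = (1−α)·-1.3912819.
So α/(1−α) = (-1.3912819)/(-1.5008977) = 0.9269665, and α = 0.9269665/1.9269665 ≈ 0.4810.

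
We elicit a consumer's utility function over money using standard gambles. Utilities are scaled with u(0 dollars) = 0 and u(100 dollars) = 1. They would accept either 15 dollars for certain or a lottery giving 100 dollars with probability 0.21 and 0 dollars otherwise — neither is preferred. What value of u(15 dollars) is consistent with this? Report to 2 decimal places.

By the standard-gamble method, u(15 dollars) is just the indifference probability on the best outcome: 0.21.

0.21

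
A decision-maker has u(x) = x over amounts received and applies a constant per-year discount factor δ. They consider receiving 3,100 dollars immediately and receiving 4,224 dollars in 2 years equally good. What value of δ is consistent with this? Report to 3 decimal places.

The payoff in 2 years is discounted by δ^2, so u(3100) = δ^2·u(4224) and δ^2 = u(3100)/u(4224).
With u(x) = x: δ^2 = 3100/4224 = 0.73390.
So δ = 0.73390^(1/2) ≈ 0.857.

δ ≈ 0.857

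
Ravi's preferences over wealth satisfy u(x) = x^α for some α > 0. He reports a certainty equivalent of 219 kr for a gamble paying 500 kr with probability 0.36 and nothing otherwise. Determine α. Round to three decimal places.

Since u(0) = 0, the lottery's EU is 0.36·500^α.
Equating: 219^α = 0.36·500^α, i.e. 0.4380^α = 0.36.
Taking logs: α·ln(219/500) = ln(0.36), so α = -1.021651 / -0.825536 ≈ 1.238.

α ≈ 1.238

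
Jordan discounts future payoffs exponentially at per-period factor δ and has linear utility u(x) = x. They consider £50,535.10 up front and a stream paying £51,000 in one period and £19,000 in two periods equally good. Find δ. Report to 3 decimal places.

Present value of the stream is 51000·δ + 19000·δ². Indifference gives 51000δ + 19000δ² = 50535.10.
Rearranged: 19000δ² + 51000δ − 50535.10 = 0.
By the quadratic formula (taking the positive root), δ = (−51000 + √6441667600.00) / 38000 ≈ 0.770.

δ ≈ 0.770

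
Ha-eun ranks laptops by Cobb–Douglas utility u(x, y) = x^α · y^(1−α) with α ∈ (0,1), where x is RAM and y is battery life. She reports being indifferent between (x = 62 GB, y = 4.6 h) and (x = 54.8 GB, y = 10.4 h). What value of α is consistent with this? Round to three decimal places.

α ≈ 0.869

The Cobb–Douglas utilities coincide, so 62^α·4.6^(1−α) = 54.8^α·10.4^(1−α).
Taking logs: α·ln 62 + (1−α)·ln 4.6 = α·ln 54.8 + (1−α)·ln 10.4, i.e. α·0.123444 = (1−α)·0.815750.
With A = 0.123444 and B = 0.815750: α·A = (1−α)·B, so α = B/(A+B) = 0.815750/0.939194 ≈ 0.869.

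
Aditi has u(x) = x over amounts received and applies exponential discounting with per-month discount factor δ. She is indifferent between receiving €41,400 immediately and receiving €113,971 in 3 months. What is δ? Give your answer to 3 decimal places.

Indifference means u(41400) = δ^3 · u(113971), so δ^3 = u(41400)/u(113971).
With u(x) = x: δ^3 = 41400/113971 = 0.36325.
Taking the cube root: δ = 0.36325^(1/3) ≈ 0.714.

δ ≈ 0.714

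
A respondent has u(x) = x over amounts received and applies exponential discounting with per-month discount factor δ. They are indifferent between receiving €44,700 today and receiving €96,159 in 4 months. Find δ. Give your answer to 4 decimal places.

Equating discounted utilities: u(44700) = δ^4·u(96159) ⇒ δ^4 = u(44700)/u(96159).
With u(x) = x: δ^4 = 44700/96159 = 0.46486.
Hence δ = (0.46486)^(1/4) = 0.825714.

δ ≈ 0.8257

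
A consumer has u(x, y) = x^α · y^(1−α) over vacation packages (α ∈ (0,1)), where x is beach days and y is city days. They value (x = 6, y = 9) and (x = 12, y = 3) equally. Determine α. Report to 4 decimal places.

α ≈ 0.6131

Set the two utilities equal: 6^α·9^(1−α) = 12^α·3^(1−α).
Taking logs: α·ln 6 + (1−α)·ln 9 = α·ln 12 + (1−α)·ln 3, i.e. α·-0.6931472 = (1−α)·-1.0986123.
With A = -0.6931472 and B = -1.0986123: α·A = (1−α)·B, so α = B/(A+B) = -1.0986123/-1.7917595 ≈ 0.6131.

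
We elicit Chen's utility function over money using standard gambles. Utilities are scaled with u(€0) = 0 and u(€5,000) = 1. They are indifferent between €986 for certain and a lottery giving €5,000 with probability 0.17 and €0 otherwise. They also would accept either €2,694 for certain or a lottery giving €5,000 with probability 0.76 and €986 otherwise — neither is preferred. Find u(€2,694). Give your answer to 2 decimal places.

0.80

From the first indifference, u(€986) = 0.17·u(€5,000) + 0.83·u(€0) = 0.17·1 + 0.83·0 = 0.17.
The second indifference gives u(€2,694) = 0.76·u(€5,000) + 0.24·u(€986) = 0.76·1.00 + 0.24·0.17 = 0.8008.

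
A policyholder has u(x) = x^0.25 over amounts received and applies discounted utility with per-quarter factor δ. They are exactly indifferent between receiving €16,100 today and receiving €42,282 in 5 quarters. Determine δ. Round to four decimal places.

The payoff in 5 quarters is discounted by δ^5, so u(16100) = δ^5·u(42282) and δ^5 = u(16100)/u(42282).
With u(x) = x^0.25: δ^5 = 16100^0.25/42282^0.25 = (16100/42282)^0.25 = 0.78554.
Hence δ = (0.78554)^(1/5) = 0.952870.

δ ≈ 0.9529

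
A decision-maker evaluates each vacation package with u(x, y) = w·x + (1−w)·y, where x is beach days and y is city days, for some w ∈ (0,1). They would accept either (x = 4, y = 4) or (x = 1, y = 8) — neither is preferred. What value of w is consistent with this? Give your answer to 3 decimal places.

w = 0.571

Indifference: w·4 + (1−w)·4 = w·1 + (1−w)·8.
Collecting terms: w·3 = (1−w)·4.
So w/(1−w) = 4/3 = 1.3333, giving w = 4/(3+4) = 0.571.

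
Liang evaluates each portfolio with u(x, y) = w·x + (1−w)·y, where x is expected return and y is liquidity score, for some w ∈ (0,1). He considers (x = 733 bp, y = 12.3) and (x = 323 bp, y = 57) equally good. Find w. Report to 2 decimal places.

Equating utilities: w·733 + (1−w)·12.3 = w·323 + (1−w)·57.
Rearranging, 410·w − 44.7·(1−w) = 0.
So w/(1−w) = 44.7/410 = 0.1090, giving w = 44.7/(410+44.7) = 0.10.

w = 0.10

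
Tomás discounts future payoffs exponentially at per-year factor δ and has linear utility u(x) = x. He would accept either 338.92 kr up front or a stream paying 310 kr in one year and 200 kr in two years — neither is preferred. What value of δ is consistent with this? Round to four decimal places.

The stream is worth 310δ + 200δ² today, so 310δ + 200δ² = 338.92.
Rearranged: 200δ² + 310δ − 338.92 = 0.
The positive root is δ = [−310 + √(310² + 4·200·338.92)] / (2·200) = (−310 + 606.000)/400 ≈ 0.7400.

δ ≈ 0.7400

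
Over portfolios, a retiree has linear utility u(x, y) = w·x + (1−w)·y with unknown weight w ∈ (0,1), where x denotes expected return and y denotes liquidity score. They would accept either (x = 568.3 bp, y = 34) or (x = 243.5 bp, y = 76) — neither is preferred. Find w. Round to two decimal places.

w = 0.11

u(568.3,34) = u(243.5,76) means w·568.3 + (1−w)·34 = w·243.5 + (1−w)·76.
w·(568.3−243.5) = (1−w)·(76−34), i.e. w·324.8 = (1−w)·42.
The marginal rate of substitution is 42/324.8, so w = 42/(324.8+42) = 0.11.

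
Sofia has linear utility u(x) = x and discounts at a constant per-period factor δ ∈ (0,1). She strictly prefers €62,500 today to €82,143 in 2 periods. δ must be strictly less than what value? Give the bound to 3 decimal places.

δ < 0.872

The preference means 62500 > δ^2·82143.
Hence δ^2 < 62500/82143 = 0.76087, and x ↦ x^(1/2) is increasing on (0,∞).
δ < 0.76087^(1/2) = 0.872.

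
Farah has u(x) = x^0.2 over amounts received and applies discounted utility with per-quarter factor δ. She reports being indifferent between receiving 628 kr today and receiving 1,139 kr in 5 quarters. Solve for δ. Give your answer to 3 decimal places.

δ ≈ 0.976

Indifference means u(628) = δ^5 · u(1139), so δ^5 = u(628)/u(1139).
Since u(x) = x^0.2, δ^5 = (628/1139)^0.2 = 0.55136^0.2 = 0.88774.
Hence δ = (0.88774)^(1/5) = 0.97647.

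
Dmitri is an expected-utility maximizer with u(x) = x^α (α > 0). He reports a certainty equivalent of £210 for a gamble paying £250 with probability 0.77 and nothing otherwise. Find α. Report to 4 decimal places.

EU(lottery) = 0.77·250^α + 0.23·0 = 0.77·250^α.
Equating: 210^α = 0.77·250^α, i.e. 0.8400^α = 0.77.
Take logs: α = ln 0.77 / ln(210/250) ≈ 1.499052.

α ≈ 1.4991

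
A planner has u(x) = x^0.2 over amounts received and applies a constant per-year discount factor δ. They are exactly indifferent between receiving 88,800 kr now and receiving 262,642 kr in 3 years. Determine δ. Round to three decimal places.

The payoff in 3 years is discounted by δ^3, so u(88800) = δ^3·u(262642) and δ^3 = u(88800)/u(262642).
Since u(x) = x^0.2, δ^3 = (88800/262642)^0.2 = 0.33810^0.2 = 0.80503.
Hence δ = (0.80503)^(1/3) = 0.93026.

δ ≈ 0.930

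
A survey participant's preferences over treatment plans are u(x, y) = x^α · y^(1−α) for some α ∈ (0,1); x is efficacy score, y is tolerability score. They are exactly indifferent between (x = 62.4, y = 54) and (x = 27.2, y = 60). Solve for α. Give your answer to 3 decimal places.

Set the two utilities equal: 62.4^α·54^(1−α) = 27.2^α·60^(1−α).
(62.4/27.2)^α = (60/54)^(1−α); take logs: α·ln(62.4/27.2) = (1−α)·ln(60/54), i.e. α·0.830348 = (1−α)·0.105361.
Thus α·(0.935709) = 0.105361, so α = 0.105361/0.935709 ≈ 0.113.

α ≈ 0.113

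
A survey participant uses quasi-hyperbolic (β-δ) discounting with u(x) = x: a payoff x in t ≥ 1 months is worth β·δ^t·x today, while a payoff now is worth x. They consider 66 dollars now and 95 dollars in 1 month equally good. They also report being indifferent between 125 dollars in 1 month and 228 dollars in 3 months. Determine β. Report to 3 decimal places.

β ≈ 0.938

Both payoffs in the second observation are in the future, so β drops out: δ^1·125 = δ^3·228 ⇒ δ^2 = 125/228 = 0.54825, so δ = 0.74044.
Now use the now-vs-future pair: 66 = β·δ·95 gives β = 66/(0.74044·95) ≈ 0.938.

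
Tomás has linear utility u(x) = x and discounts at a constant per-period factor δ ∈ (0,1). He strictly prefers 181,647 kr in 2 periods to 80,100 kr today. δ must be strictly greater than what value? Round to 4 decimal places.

The preference means 80100 < δ^2·181647.
So δ^2 > 80100/181647 = 0.44097; taking the square root of both positive sides preserves the inequality.
δ > 0.44097^(1/2) = 0.6641.

δ > 0.6641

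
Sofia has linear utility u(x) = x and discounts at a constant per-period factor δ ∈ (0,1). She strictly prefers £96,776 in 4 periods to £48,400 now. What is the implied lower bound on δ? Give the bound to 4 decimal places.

Under u(x) = x this choice says 48400 < δ^4·96776.
Dividing by 96776: δ^4 > 0.50012. Both sides are positive, so the 4th root keeps the direction.
δ > (48400/96776)^(1/4) ≈ 0.8409.

δ > 0.8409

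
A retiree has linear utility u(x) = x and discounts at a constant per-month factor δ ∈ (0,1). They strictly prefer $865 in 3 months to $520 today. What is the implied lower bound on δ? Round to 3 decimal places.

Comparing present values: 520 < δ^3·865.
Dividing by 865: δ^3 > 0.60116. Both sides are positive, so the cube root keeps the direction.
δ > 0.60116^(1/3) = 0.844.

δ > 0.844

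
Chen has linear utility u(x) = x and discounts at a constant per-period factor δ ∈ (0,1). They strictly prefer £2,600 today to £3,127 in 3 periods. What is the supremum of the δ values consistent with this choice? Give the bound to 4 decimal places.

The preference means 2600 > δ^3·3127.
Dividing by 3127: δ^3 < 0.83147. Both sides are positive, so the cube root keeps the direction.
δ < (2600/3127)^(1/3) ≈ 0.9403.

δ < 0.9403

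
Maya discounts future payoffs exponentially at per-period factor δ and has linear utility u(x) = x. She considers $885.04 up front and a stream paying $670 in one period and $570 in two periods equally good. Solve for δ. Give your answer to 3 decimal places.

Equating present values: 885.04 = 670δ + 570δ².
That is, 570δ² + 670δ − 885.04 = 0, a quadratic in δ.
δ = (−670 + √(670² + 4·570·885.04)) / (2·570) = (−670 + √2466791.20) / 1140 ≈ 0.790.

δ ≈ 0.790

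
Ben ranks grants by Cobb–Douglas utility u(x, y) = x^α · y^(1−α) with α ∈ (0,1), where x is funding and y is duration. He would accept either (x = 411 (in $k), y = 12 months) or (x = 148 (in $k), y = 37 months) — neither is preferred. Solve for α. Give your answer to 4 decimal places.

Set the two utilities equal: 411^α·12^(1−α) = 148^α·37^(1−α).
(411/148)^α = (37/12)^(1−α); take logs: α·ln(411/148) = (1−α)·ln(37/12), i.e. α·1.0213809 = (1−α)·1.1260113.
Thus α·(2.1473922) = 1.1260113, so α = 1.1260113/2.1473922 ≈ 0.5244.

α ≈ 0.5244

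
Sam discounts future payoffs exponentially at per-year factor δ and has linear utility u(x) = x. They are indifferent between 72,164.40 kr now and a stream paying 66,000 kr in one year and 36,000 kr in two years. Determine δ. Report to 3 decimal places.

δ ≈ 0.770

Equating present values: 72164.40 = 66000δ + 36000δ².
That is, 36000δ² + 66000δ − 72164.40 = 0, a quadratic in δ.
By the quadratic formula (taking the positive root), δ = (−66000 + √14747673600.00) / 72000 ≈ 0.770.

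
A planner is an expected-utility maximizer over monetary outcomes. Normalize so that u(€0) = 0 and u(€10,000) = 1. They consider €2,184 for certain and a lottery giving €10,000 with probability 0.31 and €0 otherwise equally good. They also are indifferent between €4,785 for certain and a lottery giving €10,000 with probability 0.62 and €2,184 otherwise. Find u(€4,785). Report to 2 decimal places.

First, u(€2,184) = 0.31·u(€10,000) + 0.69·u(€0) = 0.31.
The second indifference gives u(€4,785) = 0.62·u(€10,000) + 0.38·u(€2,184) = 0.62·1.00 + 0.38·0.31 = 0.7378.

0.74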